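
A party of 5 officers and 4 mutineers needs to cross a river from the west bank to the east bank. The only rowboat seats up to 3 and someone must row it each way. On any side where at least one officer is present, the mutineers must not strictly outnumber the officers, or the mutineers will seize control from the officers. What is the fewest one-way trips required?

7

Counting alone: each trip to the east bank takes at most 3 across and each return brings at least 1 back, so after t trips out (and t−1 returns) at most 3t − (t−1) of the 9 are across; that first reaches 9 at t = 4, so at least 7 crossings are needed.
The plan below uses exactly 7 crossings, so it is optimal:
1. 3 mutineers → the east bank.  (the west bank: 5O 1M; the east bank: 0O 3M)
2. 1 mutineer ← the west bank.  (the west bank: 5O 2M; the east bank: 0O 2M)
3. 3 officers → the east bank.  (the west bank: 2O 2M; the east bank: 3O 2M)
4. 1 officer ← the west bank.  (the west bank: 3O 2M; the east bank: 2O 2M)
5. 2 officers and 1 mutineer → the east bank.  (the west bank: 1O 1M; the east bank: 4O 3M)
6. 1 officer ← the west bank.  (the west bank: 2O 1M; the east bank: 3O 3M)
7. 2 officers and 1 mutineer → the east bank.  (the west bank: 0O 0M; the east bank: 5O 4M)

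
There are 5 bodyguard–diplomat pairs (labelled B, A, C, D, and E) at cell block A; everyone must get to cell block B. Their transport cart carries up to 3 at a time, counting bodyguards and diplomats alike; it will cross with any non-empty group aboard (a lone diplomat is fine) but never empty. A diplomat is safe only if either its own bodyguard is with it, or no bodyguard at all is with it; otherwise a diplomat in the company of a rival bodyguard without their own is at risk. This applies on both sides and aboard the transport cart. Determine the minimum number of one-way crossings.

Counting alone: each trip to cell block B takes at most 3 across and each return brings at least 1 back, so after t trips out (and t−1 returns) at most 3t − (t−1) of the 10 are across; that first reaches 10 at t = 5, so at least 9 crossings are needed.
The safety rule pushes this higher. Following every safe sequence of crossings, the most of the 10 that can be at cell block B as the transport cart arrives there on crossing 9 is 9 — never all 10.
So no plan with fewer than 11 crossings exists, and this one achieves 11:
1. bodyguard B and diplomat B cross → cell block B.
2. bodyguard B crosses ← cell block A.
3. diplomat A, diplomat C, and diplomat D cross → cell block B.
4. diplomat B crosses ← cell block A.
5. bodyguard A, bodyguard C, and bodyguard D cross → cell block B.
6. bodyguard A and diplomat A cross ← cell block A.
7. bodyguard A, bodyguard B, and bodyguard E cross → cell block B.
8. diplomat C crosses ← cell block A.
9. diplomat A and diplomat B cross → cell block B.
10. diplomat B crosses ← cell block A.
11. diplomat B, diplomat C, and diplomat E cross → cell block B.

11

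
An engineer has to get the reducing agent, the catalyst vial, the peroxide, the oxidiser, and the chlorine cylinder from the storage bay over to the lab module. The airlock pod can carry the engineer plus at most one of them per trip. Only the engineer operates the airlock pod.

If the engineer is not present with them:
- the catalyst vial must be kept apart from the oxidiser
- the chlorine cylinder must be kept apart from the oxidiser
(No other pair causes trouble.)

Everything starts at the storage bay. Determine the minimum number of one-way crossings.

11

Counting alone: the engineer can take at most 1 across per trip to the lab module, so moving all 5 needs at least 5 loaded trips out, with a return between consecutive ones — at least 9 crossings.
The safety rule pushes this higher. Following every safe sequence of crossings, the most of the 5 that can be at the lab module as the airlock pod arrives there on crossing 9 is 4 — never all 5.
So no plan with fewer than 11 crossings exists, and this one achieves 11:
1. Engineer goes to the lab module with the oxidiser.
2. Engineer goes back to the storage bay alone.
3. Engineer goes to the lab module with the reducing agent.
4. Engineer goes back to the storage bay alone.
5. Engineer goes to the lab module with the catalyst vial.
6. Engineer goes back to the storage bay with the oxidiser.
7. Engineer goes to the lab module with the chlorine cylinder.
8. Engineer goes back to the storage bay alone.
9. Engineer goes to the lab module with the peroxide.
10. Engineer goes back to the storage bay alone.
11. Engineer goes to the lab module with the oxidiser.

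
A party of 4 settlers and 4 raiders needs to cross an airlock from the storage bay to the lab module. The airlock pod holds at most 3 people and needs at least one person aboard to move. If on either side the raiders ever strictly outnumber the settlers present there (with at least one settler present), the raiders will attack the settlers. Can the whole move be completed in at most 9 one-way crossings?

Yes

Yes — this plan uses 9 crossings (≤ 9):
1. 2 raiders → the lab module.  (the storage bay: 4S 2R; the lab module: 0S 2R)
2. 1 raider ← the storage bay.  (the storage bay: 4S 3R; the lab module: 0S 1R)
3. 3 raiders → the lab module.  (the storage bay: 4S 0R; the lab module: 0S 4R)
4. 1 raider ← the storage bay.  (the storage bay: 4S 1R; the lab module: 0S 3R)
5. 3 settlers → the lab module.  (the storage bay: 1S 1R; the lab module: 3S 3R)
6. 1 settler and 1 raider ← the storage bay.  (the storage bay: 2S 2R; the lab module: 2S 2R)
7. 2 settlers → the lab module.  (the storage bay: 0S 2R; the lab module: 4S 2R)
8. 1 raider ← the storage bay.  (the storage bay: 0S 3R; the lab module: 4S 1R)
9. 3 raiders → the lab module.  (the storage bay: 0S 0R; the lab module: 4S 4R)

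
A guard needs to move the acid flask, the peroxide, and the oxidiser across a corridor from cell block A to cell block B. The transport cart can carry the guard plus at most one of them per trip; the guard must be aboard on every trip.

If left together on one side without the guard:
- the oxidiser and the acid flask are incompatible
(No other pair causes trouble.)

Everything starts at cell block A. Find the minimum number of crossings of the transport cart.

5

Counting alone: the guard can take at most 1 across per trip to cell block B, so moving all 3 needs at least 3 loaded trips out, with a return between consecutive ones — at least 5 crossings.
The plan below uses exactly 5 crossings, so it is optimal:
1. Guard goes to cell block B with the acid flask.  [cell block A: the oxidiser, the peroxide | cell block B: the acid flask]
2. Guard goes back to cell block A alone.  [cell block A: the oxidiser, the peroxide | cell block B: the acid flask]
3. Guard goes to cell block B with the peroxide.  [cell block A: the oxidiser | cell block B: the acid flask, the peroxide]
4. Guard goes back to cell block A alone.  [cell block A: the oxidiser | cell block B: the acid flask, the peroxide]
5. Guard goes to cell block B with the oxidiser.  [cell block A: — | cell block B: the acid flask, the oxidiser, the peroxide]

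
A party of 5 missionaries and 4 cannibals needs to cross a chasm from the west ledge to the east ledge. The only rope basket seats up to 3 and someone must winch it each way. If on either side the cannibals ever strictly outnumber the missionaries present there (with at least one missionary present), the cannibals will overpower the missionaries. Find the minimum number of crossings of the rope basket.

7

Counting alone: each trip to the east ledge takes at most 3 across and each return brings at least 1 back, so after t trips out (and t−1 returns) at most 3t − (t−1) of the 9 are across; that first reaches 9 at t = 4, so at least 7 crossings are needed.
The plan below uses exactly 7 crossings, so it is optimal:
1. 3 cannibals → the east ledge.  (the west ledge: 5M 1C; the east ledge: 0M 3C)
2. 1 cannibal ← the west ledge.  (the west ledge: 5M 2C; the east ledge: 0M 2C)
3. 3 missionaries → the east ledge.  (the west ledge: 2M 2C; the east ledge: 3M 2C)
4. 1 missionary ← the west ledge.  (the west ledge: 3M 2C; the east ledge: 2M 2C)
5. 2 missionaries and 1 cannibal → the east ledge.  (the west ledge: 1M 1C; the east ledge: 4M 3C)
6. 1 missionary ← the west ledge.  (the west ledge: 2M 1C; the east ledge: 3M 3C)
7. 2 missionaries and 1 cannibal → the east ledge.  (the west ledge: 0M 0C; the east ledge: 5M 4C)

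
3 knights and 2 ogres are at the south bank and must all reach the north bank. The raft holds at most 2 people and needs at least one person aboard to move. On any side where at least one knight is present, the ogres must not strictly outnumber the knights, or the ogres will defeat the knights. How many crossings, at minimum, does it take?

Counting alone: each trip to the north bank takes at most 2 across and each return brings at least 1 back, so after t trips out (and t−1 returns) at most 2t − (t−1) of the 5 are across; that first reaches 5 at t = 4, so at least 7 crossings are needed.
The plan below uses exactly 7 crossings, so it is optimal:
1. 2 ogres → the north bank.  (the south bank: 3K 0O; the north bank: 0K 2O)
2. 1 ogre ← the south bank.  (the south bank: 3K 1O; the north bank: 0K 1O)
3. 2 knights → the north bank.  (the south bank: 1K 1O; the north bank: 2K 1O)
4. 1 knight ← the south bank.  (the south bank: 2K 1O; the north bank: 1K 1O)
5. 1 knight and 1 ogre → the north bank.  (the south bank: 1K 0O; the north bank: 2K 2O)
6. 1 ogre ← the south bank.  (the south bank: 1K 1O; the north bank: 2K 1O)
7. 1 knight and 1 ogre → the north bank.  (the south bank: 0K 0O; the north bank: 3K 2O)

7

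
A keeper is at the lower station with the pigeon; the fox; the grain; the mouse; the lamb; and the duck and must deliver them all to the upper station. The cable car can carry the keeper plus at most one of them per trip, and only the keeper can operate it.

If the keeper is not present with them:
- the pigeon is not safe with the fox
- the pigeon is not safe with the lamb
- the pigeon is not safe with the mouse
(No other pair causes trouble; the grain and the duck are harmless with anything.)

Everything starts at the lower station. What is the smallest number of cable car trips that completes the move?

Following every safe sequence of crossings from the start, the most of the 6 that can be at the upper station as the cable car arrives there on crossings 1, 3, 5, 7 is 1, 2, 3, 4 respectively; the best ever achieved is 4 of 6.
From crossing 9 on, no configuration arises that was not already reachable earlier: only 36 distinct safe configurations (who is on which side, and where the cable car is) can ever be reached, none of them has everyone across, and every continuation just revisits them. So no valid plan exists.

impossible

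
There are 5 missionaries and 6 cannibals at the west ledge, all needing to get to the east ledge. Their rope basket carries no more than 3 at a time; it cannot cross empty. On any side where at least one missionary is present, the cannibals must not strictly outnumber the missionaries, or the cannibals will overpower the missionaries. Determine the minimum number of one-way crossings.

impossible

The cannibals already outnumber the missionaries at the west ledge before anyone moves, so the starting position itself is disallowed.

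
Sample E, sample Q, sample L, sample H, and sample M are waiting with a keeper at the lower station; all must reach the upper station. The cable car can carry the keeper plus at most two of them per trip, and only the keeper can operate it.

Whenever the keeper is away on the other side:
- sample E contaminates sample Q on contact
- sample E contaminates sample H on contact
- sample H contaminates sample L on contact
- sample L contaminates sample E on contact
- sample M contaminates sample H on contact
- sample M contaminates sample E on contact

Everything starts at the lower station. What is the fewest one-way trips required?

Counting alone: the keeper can take at most 2 across per trip to the upper station, so moving all 5 needs at least 3 loaded trips out, with a return between consecutive ones — at least 5 crossings.
The safety rule pushes this higher. Following every safe sequence of crossings, the most of the 5 that can be at the upper station as the cable car arrives there on crossing 5 is 4 — never all 5.
So no plan with fewer than 7 crossings exists, and this one achieves 7:
1. Keeper goes to the upper station with sample E and sample H.
2. Keeper goes back to the lower station with sample E.
3. Keeper goes to the upper station with sample E and sample Q.
4. Keeper goes back to the lower station with sample E.
5. Keeper goes to the upper station with sample L and sample M.
6. Keeper goes back to the lower station with sample H.
7. Keeper goes to the upper station with sample E and sample H.

7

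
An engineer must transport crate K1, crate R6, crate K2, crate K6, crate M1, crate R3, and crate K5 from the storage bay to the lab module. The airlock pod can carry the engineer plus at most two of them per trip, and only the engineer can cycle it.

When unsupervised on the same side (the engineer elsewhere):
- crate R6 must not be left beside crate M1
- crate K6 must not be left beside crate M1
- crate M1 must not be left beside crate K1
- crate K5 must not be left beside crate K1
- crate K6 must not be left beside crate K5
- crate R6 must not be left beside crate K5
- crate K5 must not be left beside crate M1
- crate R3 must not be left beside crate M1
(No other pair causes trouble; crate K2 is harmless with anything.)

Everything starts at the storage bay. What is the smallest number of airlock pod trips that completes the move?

Following every safe sequence of crossings from the start, the most of the 7 that can be at the lab module as the airlock pod arrives there on crossings 1, 3, 5, 7 is 2, 3, 4, 5 respectively; the best ever achieved is 5 of 7.
From crossing 9 on, no configuration arises that was not already reachable earlier: only 38 distinct safe configurations (who is on which side, and where the airlock pod is) can ever be reached, none of them has everyone across, and every continuation just revisits them. So no valid plan exists.

impossible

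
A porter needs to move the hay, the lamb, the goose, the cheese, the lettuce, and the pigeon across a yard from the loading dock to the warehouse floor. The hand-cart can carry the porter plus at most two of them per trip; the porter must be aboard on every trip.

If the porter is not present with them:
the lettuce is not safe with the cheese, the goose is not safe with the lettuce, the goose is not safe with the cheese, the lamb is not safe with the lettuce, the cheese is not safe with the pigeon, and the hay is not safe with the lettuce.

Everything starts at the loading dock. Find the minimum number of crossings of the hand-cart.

Counting alone: the porter can take at most 2 across per trip to the warehouse floor, so moving all 6 needs at least 3 loaded trips out, with a return between consecutive ones — at least 5 crossings.
The safety rule pushes this higher. Following every safe sequence of crossings, the most of the 6 that can be at the warehouse floor as the hand-cart arrives there on crossings 5, 7 is 4, 5 respectively — never all 6.
So no plan with fewer than 9 crossings exists, and this one achieves 9:
1. Porter goes to the warehouse floor with the cheese and the lettuce.
2. Porter goes back to the loading dock with the cheese.
3. Porter goes to the warehouse floor with the cheese and the hay.
4. Porter goes back to the loading dock with the lettuce.
5. Porter goes to the warehouse floor with the goose and the lamb.
6. Porter goes back to the loading dock with the goose.
7. Porter goes to the warehouse floor with the goose and the pigeon.
8. Porter goes back to the loading dock with the cheese.
9. Porter goes to the warehouse floor with the cheese and the lettuce.

9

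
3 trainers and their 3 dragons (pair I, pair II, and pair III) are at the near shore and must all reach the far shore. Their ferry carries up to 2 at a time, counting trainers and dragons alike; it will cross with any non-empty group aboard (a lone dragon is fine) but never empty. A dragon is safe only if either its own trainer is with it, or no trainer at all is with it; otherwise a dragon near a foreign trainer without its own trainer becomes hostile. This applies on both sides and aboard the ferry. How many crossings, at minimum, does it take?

Counting alone: each trip to the far shore takes at most 2 across and each return brings at least 1 back, so after t trips out (and t−1 returns) at most 2t − (t−1) of the 6 are across; that first reaches 6 at t = 5, so at least 9 crossings are needed.
The safety rule pushes this higher. Following every safe sequence of crossings, the most of the 6 that can be at the far shore as the ferry arrives there on crossing 9 is 5 — never all 6.
So no plan with fewer than 11 crossings exists, and this one achieves 11:
1. dragon I and trainer I cross → the far shore.
2. trainer I crosses ← the near shore.
3. dragon II and dragon III cross → the far shore.
4. dragon I crosses ← the near shore.
5. trainer II and trainer III cross → the far shore.
6. dragon II and trainer II cross ← the near shore.
7. trainer I and trainer II cross → the far shore.
8. dragon III crosses ← the near shore.
9. dragon I and dragon II cross → the far shore.
10. trainer III crosses ← the near shore.
11. dragon III and trainer III cross → the far shore.

11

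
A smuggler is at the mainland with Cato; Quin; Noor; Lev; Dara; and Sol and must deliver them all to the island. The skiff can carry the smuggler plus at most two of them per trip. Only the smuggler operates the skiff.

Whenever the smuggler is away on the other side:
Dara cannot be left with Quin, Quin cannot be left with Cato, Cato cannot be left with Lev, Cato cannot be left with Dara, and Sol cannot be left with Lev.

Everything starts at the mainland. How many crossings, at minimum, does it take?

impossible

Whatever the first load, the items left behind include a forbidden pair without the smuggler. No opening move is safe, so no plan exists.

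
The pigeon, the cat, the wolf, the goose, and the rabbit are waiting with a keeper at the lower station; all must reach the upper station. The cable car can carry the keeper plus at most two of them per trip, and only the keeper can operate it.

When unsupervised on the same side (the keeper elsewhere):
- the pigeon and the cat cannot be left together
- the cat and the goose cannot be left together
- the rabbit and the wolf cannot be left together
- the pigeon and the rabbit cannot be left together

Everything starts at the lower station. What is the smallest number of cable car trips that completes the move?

Counting alone: the keeper can take at most 2 across per trip to the upper station, so moving all 5 needs at least 3 loaded trips out, with a return between consecutive ones — at least 5 crossings.
The safety rule pushes this higher. Following every safe sequence of crossings, the most of the 5 that can be at the upper station as the cable car arrives there on crossing 5 is 4 — never all 5.
So no plan with fewer than 7 crossings exists, and this one achieves 7:
1. Keeper goes to the upper station with the cat and the rabbit.  [the lower station: the goose, the pigeon, the wolf | the upper station: the cat, the rabbit]
2. Keeper goes back to the lower station alone.  [the lower station: the goose, the pigeon, the wolf | the upper station: the cat, the rabbit]
3. Keeper goes to the upper station with the pigeon.  [the lower station: the goose, the wolf | the upper station: the cat, the pigeon, the rabbit]
4. Keeper goes back to the lower station with the cat and the rabbit.  [the lower station: the cat, the goose, the rabbit, the wolf | the upper station: the pigeon]
5. Keeper goes to the upper station with the goose and the wolf.  [the lower station: the cat, the rabbit | the upper station: the goose, the pigeon, the wolf]
6. Keeper goes back to the lower station alone.  [the lower station: the cat, the rabbit | the upper station: the goose, the pigeon, the wolf]
7. Keeper goes to the upper station with the cat and the rabbit.  [the lower station: — | the upper station: the cat, the goose, the pigeon, the rabbit, the wolf]

7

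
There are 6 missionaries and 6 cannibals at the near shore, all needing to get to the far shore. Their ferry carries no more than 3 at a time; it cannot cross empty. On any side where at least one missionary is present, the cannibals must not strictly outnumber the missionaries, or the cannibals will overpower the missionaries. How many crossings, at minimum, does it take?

Following every safe sequence of crossings from the start, the most of the 12 that can be at the far shore as the ferry arrives there on crossings 1, 3, 5 is 3, 5, 6 respectively; the best ever achieved is 6 of 12.
From crossing 7 on, no configuration arises that was not already reachable earlier: only 17 distinct safe configurations (who is on which side, and where the ferry is) can ever be reached, none of them has everyone across, and every continuation just revisits them. They are: 0 missionaries + 0 cannibals across (ferry back at the start); 0 missionaries + 1 cannibal across (ferry there); 0 missionaries + 1 cannibal across (ferry back at the start); 0 missionaries + 2 cannibals across (ferry there); 0 missionaries + 2 cannibals across (ferry back at the start); 0 missionaries + 3 cannibals across (ferry there); 0 missionaries + 3 cannibals across (ferry back at the start); 0 missionaries + 4 cannibals across (ferry there); 0 missionaries + 4 cannibals across (ferry back at the start); 0 missionaries + 5 cannibals across (ferry there); 0 missionaries + 5 cannibals across (ferry back at the start); 0 missionaries + 6 cannibals across (ferry there); 1 missionary + 1 cannibal across (ferry there); 1 missionary + 1 cannibal across (ferry back at the start); 2 missionaries + 2 cannibals across (ferry there); 2 missionaries + 2 cannibals across (ferry back at the start); 3 missionaries + 3 cannibals across (ferry there). So no valid plan exists.

impossible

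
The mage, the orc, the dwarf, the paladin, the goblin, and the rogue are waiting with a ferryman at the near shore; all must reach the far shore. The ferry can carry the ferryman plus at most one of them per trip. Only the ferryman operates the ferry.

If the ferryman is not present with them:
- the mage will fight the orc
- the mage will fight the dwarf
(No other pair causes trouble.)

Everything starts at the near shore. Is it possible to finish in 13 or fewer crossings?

Yes — this plan uses 13 crossings (≤ 13):
1. Ferryman goes to the far shore with the mage.  [the near shore: the dwarf, the goblin, the orc, the paladin, the rogue | the far shore: the mage]
2. Ferryman goes back to the near shore alone.  [the near shore: the dwarf, the goblin, the orc, the paladin, the rogue | the far shore: the mage]
3. Ferryman goes to the far shore with the orc.  [the near shore: the dwarf, the goblin, the paladin, the rogue | the far shore: the mage, the orc]
4. Ferryman goes back to the near shore with the mage.  [the near shore: the dwarf, the goblin, the mage, the paladin, the rogue | the far shore: the orc]
5. Ferryman goes to the far shore with the dwarf.  [the near shore: the goblin, the mage, the paladin, the rogue | the far shore: the dwarf, the orc]
6. Ferryman goes back to the near shore alone.  [the near shore: the goblin, the mage, the paladin, the rogue | the far shore: the dwarf, the orc]
7. Ferryman goes to the far shore with the paladin.  [the near shore: the goblin, the mage, the rogue | the far shore: the dwarf, the orc, the paladin]
8. Ferryman goes back to the near shore alone.  [the near shore: the goblin, the mage, the rogue | the far shore: the dwarf, the orc, the paladin]
9. Ferryman goes to the far shore with the goblin.  [the near shore: the mage, the rogue | the far shore: the dwarf, the goblin, the orc, the paladin]
10. Ferryman goes back to the near shore alone.  [the near shore: the mage, the rogue | the far shore: the dwarf, the goblin, the orc, the paladin]
11. Ferryman goes to the far shore with the rogue.  [the near shore: the mage | the far shore: the dwarf, the goblin, the orc, the paladin, the rogue]
12. Ferryman goes back to the near shore alone.  [the near shore: the mage | the far shore: the dwarf, the goblin, the orc, the paladin, the rogue]
13. Ferryman goes to the far shore with the mage.  [the near shore: — | the far shore: the dwarf, the goblin, the mage, the orc, the paladin, the rogue]

Yes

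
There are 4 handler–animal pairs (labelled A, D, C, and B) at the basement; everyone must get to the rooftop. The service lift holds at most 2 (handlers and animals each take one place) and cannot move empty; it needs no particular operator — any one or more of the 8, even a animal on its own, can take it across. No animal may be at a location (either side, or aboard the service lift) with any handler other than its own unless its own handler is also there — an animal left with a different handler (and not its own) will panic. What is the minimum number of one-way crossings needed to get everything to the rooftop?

Following every safe sequence of crossings from the start, the most of the 8 that can be at the rooftop as the service lift arrives there on crossings 1, 3, 5 is 2, 3, 4 respectively; the best ever achieved is 4 of 8.
From crossing 7 on, no configuration arises that was not already reachable earlier: only 44 distinct safe configurations (who is on which side, and where the service lift is) can ever be reached, none of them has everyone across, and every continuation just revisits them. So no valid plan exists.

impossible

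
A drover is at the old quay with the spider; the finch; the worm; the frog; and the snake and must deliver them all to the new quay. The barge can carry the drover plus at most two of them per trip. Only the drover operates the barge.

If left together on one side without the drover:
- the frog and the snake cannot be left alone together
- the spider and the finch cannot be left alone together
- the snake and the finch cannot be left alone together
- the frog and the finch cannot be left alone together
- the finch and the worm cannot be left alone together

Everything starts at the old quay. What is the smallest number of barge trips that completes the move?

Counting alone: the drover can take at most 2 across per trip to the new quay, so moving all 5 needs at least 3 loaded trips out, with a return between consecutive ones — at least 5 crossings.
The safety rule pushes this higher. Following every safe sequence of crossings, the most of the 5 that can be at the new quay as the barge arrives there on crossing 5 is 4 — never all 5.
So no plan with fewer than 7 crossings exists, and this one achieves 7:
1. Drover goes to the new quay with the finch and the frog.  [the old quay: the snake, the spider, the worm | the new quay: the finch, the frog]
2. Drover goes back to the old quay with the finch.  [the old quay: the finch, the snake, the spider, the worm | the new quay: the frog]
3. Drover goes to the new quay with the finch and the spider.  [the old quay: the snake, the worm | the new quay: the finch, the frog, the spider]
4. Drover goes back to the old quay with the finch.  [the old quay: the finch, the snake, the worm | the new quay: the frog, the spider]
5. Drover goes to the new quay with the finch and the worm.  [the old quay: the snake | the new quay: the finch, the frog, the spider, the worm]
6. Drover goes back to the old quay with the finch.  [the old quay: the finch, the snake | the new quay: the frog, the spider, the worm]
7. Drover goes to the new quay with the finch and the snake.  [the old quay: — | the new quay: the finch, the frog, the snake, the spider, the worm]

7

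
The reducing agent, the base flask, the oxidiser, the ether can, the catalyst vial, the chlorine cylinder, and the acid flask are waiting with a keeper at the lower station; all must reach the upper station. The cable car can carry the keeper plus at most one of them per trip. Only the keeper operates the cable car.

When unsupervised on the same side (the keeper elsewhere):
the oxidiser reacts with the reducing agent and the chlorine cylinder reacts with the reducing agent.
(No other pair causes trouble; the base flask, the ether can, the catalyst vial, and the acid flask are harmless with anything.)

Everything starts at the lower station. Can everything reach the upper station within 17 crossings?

Yes — this plan uses 15 crossings (≤ 17):
1. Keeper goes to the upper station with the reducing agent.
2. Keeper goes back to the lower station alone.
3. Keeper goes to the upper station with the base flask.
4. Keeper goes back to the lower station alone.
5. Keeper goes to the upper station with the oxidiser.
6. Keeper goes back to the lower station with the reducing agent.
7. Keeper goes to the upper station with the chlorine cylinder.
8. Keeper goes back to the lower station alone.
9. Keeper goes to the upper station with the ether can.
10. Keeper goes back to the lower station alone.
11. Keeper goes to the upper station with the catalyst vial.
12. Keeper goes back to the lower station alone.
13. Keeper goes to the upper station with the acid flask.
14. Keeper goes back to the lower station alone.
15. Keeper goes to the upper station with the reducing agent.

Yes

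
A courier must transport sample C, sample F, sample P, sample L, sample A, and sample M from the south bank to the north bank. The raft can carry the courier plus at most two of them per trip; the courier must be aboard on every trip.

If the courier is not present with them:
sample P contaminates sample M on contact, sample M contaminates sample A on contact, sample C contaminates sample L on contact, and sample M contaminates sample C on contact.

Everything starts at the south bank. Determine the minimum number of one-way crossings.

7

Counting alone: the courier can take at most 2 across per trip to the north bank, so moving all 6 needs at least 3 loaded trips out, with a return between consecutive ones — at least 5 crossings.
The safety rule pushes this higher. Following every safe sequence of crossings, the most of the 6 that can be at the north bank as the raft arrives there on crossing 5 is 5 — never all 6.
So no plan with fewer than 7 crossings exists, and this one achieves 7:
1. Courier goes to the north bank with sample C and sample M.
2. Courier goes back to the south bank with sample C.
3. Courier goes to the north bank with sample C and sample F.
4. Courier goes back to the south bank with sample M.
5. Courier goes to the north bank with sample A and sample P.
6. Courier goes back to the south bank alone.
7. Courier goes to the north bank with sample L and sample M.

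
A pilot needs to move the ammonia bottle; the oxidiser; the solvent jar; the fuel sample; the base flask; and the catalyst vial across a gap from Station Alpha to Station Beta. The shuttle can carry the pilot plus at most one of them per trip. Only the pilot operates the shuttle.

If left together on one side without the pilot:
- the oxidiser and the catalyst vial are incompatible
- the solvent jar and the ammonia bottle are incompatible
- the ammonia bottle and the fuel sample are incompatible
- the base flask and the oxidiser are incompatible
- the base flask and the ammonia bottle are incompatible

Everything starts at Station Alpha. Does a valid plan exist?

No

Whatever the first load, the items left behind include a forbidden pair without the pilot. No opening move is safe, so no plan exists.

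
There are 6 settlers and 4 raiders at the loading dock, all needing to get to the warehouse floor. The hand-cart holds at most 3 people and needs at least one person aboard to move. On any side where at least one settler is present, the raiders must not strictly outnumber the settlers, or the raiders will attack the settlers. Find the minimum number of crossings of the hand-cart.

Counting alone: each trip to the warehouse floor takes at most 3 across and each return brings at least 1 back, so after t trips out (and t−1 returns) at most 3t − (t−1) of the 10 are across; that first reaches 10 at t = 5, so at least 9 crossings are needed.
The plan below uses exactly 9 crossings, so it is optimal:
1. 2 raiders → the warehouse floor.  (the loading dock: 6S 2R; the warehouse floor: 0S 2R)
2. 1 raider ← the loading dock.  (the loading dock: 6S 3R; the warehouse floor: 0S 1R)
3. 3 raiders → the warehouse floor.  (the loading dock: 6S 0R; the warehouse floor: 0S 4R)
4. 1 raider ← the loading dock.  (the loading dock: 6S 1R; the warehouse floor: 0S 3R)
5. 3 settlers → the warehouse floor.  (the loading dock: 3S 1R; the warehouse floor: 3S 3R)
6. 1 raider ← the loading dock.  (the loading dock: 3S 2R; the warehouse floor: 3S 2R)
7. 1 settler and 2 raiders → the warehouse floor.  (the loading dock: 2S 0R; the warehouse floor: 4S 4R)
8. 1 raider ← the loading dock.  (the loading dock: 2S 1R; the warehouse floor: 4S 3R)
9. 2 settlers and 1 raider → the warehouse floor.  (the loading dock: 0S 0R; the warehouse floor: 6S 4R)

9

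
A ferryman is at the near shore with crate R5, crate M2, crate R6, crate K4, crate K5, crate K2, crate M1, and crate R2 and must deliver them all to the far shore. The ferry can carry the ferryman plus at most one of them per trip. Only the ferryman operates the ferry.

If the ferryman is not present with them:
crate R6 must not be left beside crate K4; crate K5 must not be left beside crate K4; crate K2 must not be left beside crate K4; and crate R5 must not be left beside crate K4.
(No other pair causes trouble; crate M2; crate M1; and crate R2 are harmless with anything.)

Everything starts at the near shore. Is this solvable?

No

Following every safe sequence of crossings from the start, the most of the 8 that can be at the far shore as the ferry arrives there on crossings 1, 3, 5, 7, 9 is 1, 2, 3, 4, 5 respectively; the best ever achieved is 5 of 8.
From crossing 11 on, no configuration arises that was not already reachable earlier: only 88 distinct safe configurations (who is on which side, and where the ferry is) can ever be reached, none of them has everyone across, and every continuation just revisits them. So no valid plan exists.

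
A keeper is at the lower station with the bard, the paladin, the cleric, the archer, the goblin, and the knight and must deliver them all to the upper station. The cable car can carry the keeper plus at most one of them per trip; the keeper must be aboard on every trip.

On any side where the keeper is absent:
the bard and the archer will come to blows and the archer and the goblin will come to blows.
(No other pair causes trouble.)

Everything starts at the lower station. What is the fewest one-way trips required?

Counting alone: the keeper can take at most 1 across per trip to the upper station, so moving all 6 needs at least 6 loaded trips out, with a return between consecutive ones — at least 11 crossings.
The safety rule pushes this higher. Following every safe sequence of crossings, the most of the 6 that can be at the upper station as the cable car arrives there on crossing 11 is 5 — never all 6.
So no plan with fewer than 13 crossings exists, and this one achieves 13:
1. Keeper goes to the upper station with the archer.  [the lower station: the bard, the cleric, the goblin, the knight, the paladin | the upper station: the archer]
2. Keeper goes back to the lower station alone.  [the lower station: the bard, the cleric, the goblin, the knight, the paladin | the upper station: the archer]
3. Keeper goes to the upper station with the bard.  [the lower station: the cleric, the goblin, the knight, the paladin | the upper station: the archer, the bard]
4. Keeper goes back to the lower station with the archer.  [the lower station: the archer, the cleric, the goblin, the knight, the paladin | the upper station: the bard]
5. Keeper goes to the upper station with the goblin.  [the lower station: the archer, the cleric, the knight, the paladin | the upper station: the bard, the goblin]
6. Keeper goes back to the lower station alone.  [the lower station: the archer, the cleric, the knight, the paladin | the upper station: the bard, the goblin]
7. Keeper goes to the upper station with the paladin.  [the lower station: the archer, the cleric, the knight | the upper station: the bard, the goblin, the paladin]
8. Keeper goes back to the lower station alone.  [the lower station: the archer, the cleric, the knight | the upper station: the bard, the goblin, the paladin]
9. Keeper goes to the upper station with the cleric.  [the lower station: the archer, the knight | the upper station: the bard, the cleric, the goblin, the paladin]
10. Keeper goes back to the lower station alone.  [the lower station: the archer, the knight | the upper station: the bard, the cleric, the goblin, the paladin]
11. Keeper goes to the upper station with the knight.  [the lower station: the archer | the upper station: the bard, the cleric, the goblin, the knight, the paladin]
12. Keeper goes back to the lower station alone.  [the lower station: the archer | the upper station: the bard, the cleric, the goblin, the knight, the paladin]
13. Keeper goes to the upper station with the archer.  [the lower station: — | the upper station: the archer, the bard, the cleric, the goblin, the knight, the paladin]

13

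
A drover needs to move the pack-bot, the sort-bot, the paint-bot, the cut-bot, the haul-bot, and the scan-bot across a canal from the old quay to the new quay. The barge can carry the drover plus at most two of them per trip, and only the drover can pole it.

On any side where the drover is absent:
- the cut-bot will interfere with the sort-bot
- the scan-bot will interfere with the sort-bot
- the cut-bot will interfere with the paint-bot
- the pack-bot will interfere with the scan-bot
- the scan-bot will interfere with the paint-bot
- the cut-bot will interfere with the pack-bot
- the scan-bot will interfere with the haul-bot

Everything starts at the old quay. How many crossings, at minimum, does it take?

7

Counting alone: the drover can take at most 2 across per trip to the new quay, so moving all 6 needs at least 3 loaded trips out, with a return between consecutive ones — at least 5 crossings.
The safety rule pushes this higher. Following every safe sequence of crossings, the most of the 6 that can be at the new quay as the barge arrives there on crossing 5 is 4 — never all 6.
So no plan with fewer than 7 crossings exists, and this one achieves 7:
1. Drover goes to the new quay with the cut-bot and the scan-bot.  [the old quay: the haul-bot, the pack-bot, the paint-bot, the sort-bot | the new quay: the cut-bot, the scan-bot]
2. Drover goes back to the old quay alone.  [the old quay: the haul-bot, the pack-bot, the paint-bot, the sort-bot | the new quay: the cut-bot, the scan-bot]
3. Drover goes to the new quay with the pack-bot and the sort-bot.  [the old quay: the haul-bot, the paint-bot | the new quay: the cut-bot, the pack-bot, the scan-bot, the sort-bot]
4. Drover goes back to the old quay with the cut-bot and the scan-bot.  [the old quay: the cut-bot, the haul-bot, the paint-bot, the scan-bot | the new quay: the pack-bot, the sort-bot]
5. Drover goes to the new quay with the haul-bot and the paint-bot.  [the old quay: the cut-bot, the scan-bot | the new quay: the haul-bot, the pack-bot, the paint-bot, the sort-bot]
6. Drover goes back to the old quay alone.  [the old quay: the cut-bot, the scan-bot | the new quay: the haul-bot, the pack-bot, the paint-bot, the sort-bot]
7. Drover goes to the new quay with the cut-bot and the scan-bot.  [the old quay: — | the new quay: the cut-bot, the haul-bot, the pack-bot, the paint-bot, the scan-bot, the sort-bot]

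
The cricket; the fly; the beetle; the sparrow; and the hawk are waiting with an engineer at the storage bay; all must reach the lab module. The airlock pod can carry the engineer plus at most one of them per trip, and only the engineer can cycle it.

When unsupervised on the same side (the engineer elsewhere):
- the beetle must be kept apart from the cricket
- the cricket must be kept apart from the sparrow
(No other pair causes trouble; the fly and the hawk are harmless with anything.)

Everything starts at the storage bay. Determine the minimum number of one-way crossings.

Counting alone: the engineer can take at most 1 across per trip to the lab module, so moving all 5 needs at least 5 loaded trips out, with a return between consecutive ones — at least 9 crossings.
The safety rule pushes this higher. Following every safe sequence of crossings, the most of the 5 that can be at the lab module as the airlock pod arrives there on crossing 9 is 4 — never all 5.
So no plan with fewer than 11 crossings exists, and this one achieves 11:
1. Engineer goes to the lab module with the cricket.
2. Engineer goes back to the storage bay alone.
3. Engineer goes to the lab module with the fly.
4. Engineer goes back to the storage bay alone.
5. Engineer goes to the lab module with the beetle.
6. Engineer goes back to the storage bay with the cricket.
7. Engineer goes to the lab module with the sparrow.
8. Engineer goes back to the storage bay alone.
9. Engineer goes to the lab module with the hawk.
10. Engineer goes back to the storage bay alone.
11. Engineer goes to the lab module with the cricket.

11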